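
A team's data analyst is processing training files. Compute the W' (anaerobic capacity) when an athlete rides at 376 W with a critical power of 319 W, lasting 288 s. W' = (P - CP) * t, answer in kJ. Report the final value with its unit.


Above-CP power = 57 W
Duration = 288 s
W' = 57 * 288 = 16416 J
Convert: 16416 / 1000 = 16.416 kJ

16.416 kJ


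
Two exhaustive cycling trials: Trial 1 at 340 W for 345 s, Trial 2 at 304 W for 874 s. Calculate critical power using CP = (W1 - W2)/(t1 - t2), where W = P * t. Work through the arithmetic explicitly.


W1 = 340 * 345 = 117300 J
W2 = 304 * 874 = 265696 J
CP = (117300 - 265696) / (345 - 874)
= -148396 / -529
= 280.52 W

280.52 W


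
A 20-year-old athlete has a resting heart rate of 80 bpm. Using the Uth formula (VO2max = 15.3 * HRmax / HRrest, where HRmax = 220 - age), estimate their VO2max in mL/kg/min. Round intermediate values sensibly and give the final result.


HRmax = 220 - 20 = 200 bpm
Ratio = HRmax / HRrest = 200 / 80 = 2.5
VO2max = 15.3 * 2.5 = 38.25 mL/kg/min

38.25 mL/kg/min


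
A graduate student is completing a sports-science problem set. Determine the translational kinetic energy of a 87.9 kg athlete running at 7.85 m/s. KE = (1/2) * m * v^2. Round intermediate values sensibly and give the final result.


KE = 0.5 * m * v^2
= 0.5 * 87.9 * 7.85^2
= 0.5 * 87.9 * 61.6225
= 2708.31 J

2708.31 J


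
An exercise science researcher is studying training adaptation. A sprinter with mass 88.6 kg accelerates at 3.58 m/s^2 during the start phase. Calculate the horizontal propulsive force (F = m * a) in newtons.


F = m * a
= 88.6 * 3.58
= 317.19 N

317.19 N


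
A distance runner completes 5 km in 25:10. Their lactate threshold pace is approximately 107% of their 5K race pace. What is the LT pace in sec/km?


Convert to seconds: 25 min 10 s = 1510 s
Pace per km = 1510 / 5 = 302.0 s/km
LT pace = 302.0 * 1.07 = 323.14 s/km

323.14 s/km


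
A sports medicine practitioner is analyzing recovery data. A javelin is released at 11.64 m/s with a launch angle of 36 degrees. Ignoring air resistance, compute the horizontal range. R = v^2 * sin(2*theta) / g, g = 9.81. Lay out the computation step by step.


Launch speed squared = 135.4896
sin(2 * 36 deg) = 0.951057
Range = 135.4896 * 0.951057 / 9.81
= 13.135 m

13.135 m


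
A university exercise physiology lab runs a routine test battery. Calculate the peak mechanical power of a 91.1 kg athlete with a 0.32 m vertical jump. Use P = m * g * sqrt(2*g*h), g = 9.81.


First, sqrt(2gh) = sqrt(2 * 9.81 * 0.32)
= sqrt(6.2784) = 2.505674 m/s
Power = 91.1 * 9.81 * 2.505674 = 2239.3 W

2239.3 W


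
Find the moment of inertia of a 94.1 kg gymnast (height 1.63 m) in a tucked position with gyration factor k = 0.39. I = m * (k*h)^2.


Radius of gyration = 0.39 * 1.63 = 0.6357 m
I = 94.1 * 0.6357^2
= 94.1 * 0.404114
= 38.027 kg*m^2

38.027 kg*m^2


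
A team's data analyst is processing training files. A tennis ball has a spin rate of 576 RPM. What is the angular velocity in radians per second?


Convert RPM to rad/s: multiply by 2*pi and divide by 60
omega = 576 * 2 * pi / 60
= 60.319 rad/s

60.319 rad/s


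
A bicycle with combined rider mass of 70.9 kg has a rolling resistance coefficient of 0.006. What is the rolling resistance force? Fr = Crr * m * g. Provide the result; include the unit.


Fr = 0.006 * 70.9 * 9.81
= 0.4254 * 9.81
= 4.173 N

4.173 N


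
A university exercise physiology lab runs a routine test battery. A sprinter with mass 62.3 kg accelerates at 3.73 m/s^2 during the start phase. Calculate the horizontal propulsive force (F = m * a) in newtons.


F = m * a
= 62.3 * 3.73
= 232.38 N

232.38 N


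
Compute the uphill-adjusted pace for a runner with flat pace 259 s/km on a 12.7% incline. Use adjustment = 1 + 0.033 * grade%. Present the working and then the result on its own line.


Adjustment factor = 1 + 0.033 * 12.7 = 1.4191
Grade-adjusted pace = 259 * 1.4191 = 367.55 s/km

367.55 s/km


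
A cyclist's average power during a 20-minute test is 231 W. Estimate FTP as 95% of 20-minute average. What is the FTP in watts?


FTP = 20-min power * 0.95
= 231 * 0.95
= 219.45 W

219.45 W


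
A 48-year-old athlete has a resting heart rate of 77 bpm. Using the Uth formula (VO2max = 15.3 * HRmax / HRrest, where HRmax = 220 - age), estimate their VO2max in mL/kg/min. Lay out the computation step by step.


HRmax = 220 - 48 = 172 bpm
Ratio = HRmax / HRrest = 172 / 77 = 2.2338
VO2max = 15.3 * 2.2338 = 34.18 mL/kg/min

34.18 mL/kg/min


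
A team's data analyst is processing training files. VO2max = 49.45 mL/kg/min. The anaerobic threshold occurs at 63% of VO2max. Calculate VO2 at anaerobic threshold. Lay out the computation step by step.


AT fraction = 63 / 100 = 0.63
AT VO2 = 49.45 * 0.63
= 31.15 mL/kg/min

31.15 mL/kg/min


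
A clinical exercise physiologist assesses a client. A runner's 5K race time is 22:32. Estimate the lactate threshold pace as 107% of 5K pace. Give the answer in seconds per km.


Total race time = 22*60 + 32 = 1352 seconds
5K pace = 1352 / 5 = 270.4 sec/km
LT pace = 270.4 * 1.07 = 289.33 sec/km

289.33 s/km


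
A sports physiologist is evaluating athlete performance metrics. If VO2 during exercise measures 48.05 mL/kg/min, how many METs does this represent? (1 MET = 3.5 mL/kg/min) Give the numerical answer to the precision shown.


METs = VO2 / 3.5 = 48.05 / 3.5 = 13.73

13.73 METs


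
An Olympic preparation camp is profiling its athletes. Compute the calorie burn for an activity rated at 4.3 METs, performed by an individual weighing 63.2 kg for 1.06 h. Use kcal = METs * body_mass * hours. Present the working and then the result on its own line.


Product of METs and mass = 4.3 * 63.2 = 271.76
Total kcal = 271.76 * 1.06 = 288.07 kcal

288.07 kcal


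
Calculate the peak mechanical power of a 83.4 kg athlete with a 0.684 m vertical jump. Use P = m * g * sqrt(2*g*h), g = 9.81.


First, sqrt(2gh) = sqrt(2 * 9.81 * 0.684)
= sqrt(13.42008) = 3.663343 m/s
Power = 83.4 * 9.81 * 3.663343 = 2997.18 W

2997.18 W


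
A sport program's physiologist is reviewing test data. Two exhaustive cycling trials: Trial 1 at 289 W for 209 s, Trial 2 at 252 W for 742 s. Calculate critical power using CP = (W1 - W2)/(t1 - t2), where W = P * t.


W1 = 289 * 209 = 60401 J
W2 = 252 * 742 = 186984 J
CP = (60401 - 186984) / (209 - 742)
= -126583 / -533
= 237.49 W

237.49 W


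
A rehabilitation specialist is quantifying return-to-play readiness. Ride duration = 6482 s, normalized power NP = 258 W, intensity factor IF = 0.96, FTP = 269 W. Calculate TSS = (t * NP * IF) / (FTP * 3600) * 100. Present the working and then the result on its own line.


Numerator = 6482 * 258 * 0.96 = 1605461.76
Denominator = 269 * 3600 = 968400
TSS = 1605461.76 / 968400 * 100
= 165.78

165.78 TSS


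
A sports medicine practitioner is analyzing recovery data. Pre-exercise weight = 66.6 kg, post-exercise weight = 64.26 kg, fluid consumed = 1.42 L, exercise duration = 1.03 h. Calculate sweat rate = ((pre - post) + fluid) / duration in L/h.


Weight loss = 66.6 - 64.26 = 2.34 kg (approx L)
Total sweat = 2.34 + 1.42 = 3.76 L
Sweat rate = 3.76 / 1.03 = 3.65 L/h

3.65 L/h


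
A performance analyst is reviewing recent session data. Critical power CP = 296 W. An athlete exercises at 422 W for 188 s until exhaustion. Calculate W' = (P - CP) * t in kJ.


P - CP = 422 - 296 = 126 W
W' = 126 * 188 = 23688 J
= 23688 / 1000 = 23.688 kJ

23.688 kJ


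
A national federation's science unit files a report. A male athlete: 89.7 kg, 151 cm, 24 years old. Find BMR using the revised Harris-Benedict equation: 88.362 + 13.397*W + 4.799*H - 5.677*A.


Intercept = 88.362
Weight contribution = 13.397 * 89.7 = 1201.7109
Height contribution = 4.799 * 151 = 724.649
Age contribution = 5.677 * 24 = 136.248
BMR = 88.362 + 1201.7109 + 724.649 - 136.248
= 1878.47 kcal/day

1878.47 kcal/day


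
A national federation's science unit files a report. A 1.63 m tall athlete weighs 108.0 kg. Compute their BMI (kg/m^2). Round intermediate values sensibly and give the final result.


height^2 = 2.6569 m^2
BMI = 108.0 / 2.6569 = 40.65 kg/m^2

40.65 kg/m^2


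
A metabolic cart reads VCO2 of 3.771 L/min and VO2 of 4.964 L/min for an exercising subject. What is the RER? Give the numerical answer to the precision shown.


RER = VCO2 / VO2 = 3.771 / 4.964 = 0.7597

0.7597


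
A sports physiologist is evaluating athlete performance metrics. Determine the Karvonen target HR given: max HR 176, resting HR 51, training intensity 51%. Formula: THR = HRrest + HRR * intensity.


HRR = HRmax - HRrest = 176 - 51 = 125
THR = 51 + 125 * 0.51
= 114.75 bpm

114.75 bpm


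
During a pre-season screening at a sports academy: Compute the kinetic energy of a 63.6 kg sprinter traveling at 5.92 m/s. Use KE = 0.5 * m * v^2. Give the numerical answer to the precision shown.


Velocity squared = 35.0464
KE = 0.5 * 63.6 * 35.0464 = 1114.48 J

1114.48 J


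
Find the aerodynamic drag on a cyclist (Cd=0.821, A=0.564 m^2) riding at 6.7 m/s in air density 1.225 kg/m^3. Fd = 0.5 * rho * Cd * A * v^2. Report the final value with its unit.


Fd = 0.5 * 1.225 * 0.821 * 0.564 * 6.7^2
= 0.5 * 1.225 * 0.821 * 0.564 * 44.89
= 12.731 N

12.731 N


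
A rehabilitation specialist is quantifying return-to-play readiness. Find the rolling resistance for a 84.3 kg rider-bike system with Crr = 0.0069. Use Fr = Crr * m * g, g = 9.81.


m * g = 84.3 * 9.81 = 826.983 N
Fr = 0.0069 * 826.983 = 5.706 N

5.706 N


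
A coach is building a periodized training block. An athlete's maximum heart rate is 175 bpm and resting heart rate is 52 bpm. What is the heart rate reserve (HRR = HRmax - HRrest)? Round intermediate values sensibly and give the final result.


HRR = HRmax - HRrest
= 175 - 52
= 123 bpm

123 bpm


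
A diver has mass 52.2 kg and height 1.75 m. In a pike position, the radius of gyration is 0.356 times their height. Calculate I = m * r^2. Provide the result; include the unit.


r = 0.356 * 1.75 = 0.623 m
I = m * r^2 = 52.2 * 0.388129 = 20.26 kg*m^2

20.26 kg*m^2


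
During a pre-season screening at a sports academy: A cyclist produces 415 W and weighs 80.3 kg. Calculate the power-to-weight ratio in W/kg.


P/W = power / mass
= 415 / 80.3
= 5.168 W/kg

5.168 W/kg


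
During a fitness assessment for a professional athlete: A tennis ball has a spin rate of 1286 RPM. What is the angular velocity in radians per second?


Convert RPM to rad/s: multiply by 2*pi and divide by 60
omega = 1286 * 2 * pi / 60
= 134.67 rad/s

134.67 rad/s


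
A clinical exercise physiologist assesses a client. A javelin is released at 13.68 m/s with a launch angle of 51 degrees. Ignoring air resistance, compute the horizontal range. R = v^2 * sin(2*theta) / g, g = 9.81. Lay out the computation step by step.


Launch speed squared = 187.1424
sin(2 * 51 deg) = 0.978148
Range = 187.1424 * 0.978148 / 9.81
= 18.66 m

18.66 m


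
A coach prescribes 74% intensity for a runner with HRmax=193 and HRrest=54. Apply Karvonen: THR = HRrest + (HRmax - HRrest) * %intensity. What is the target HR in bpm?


Heart rate reserve = 193 - 54 = 139
Intensity fraction = 74 / 100 = 0.74
THR = 54 + 139 * 0.74 = 156.86 bpm

156.86 bpm


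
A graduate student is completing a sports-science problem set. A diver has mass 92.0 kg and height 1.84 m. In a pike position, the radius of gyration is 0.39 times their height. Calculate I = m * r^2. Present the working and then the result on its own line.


r = 0.39 * 1.84 = 0.7176 m
I = m * r^2 = 92.0 * 0.51495 = 47.375 kg*m^2

47.375 kg*m^2


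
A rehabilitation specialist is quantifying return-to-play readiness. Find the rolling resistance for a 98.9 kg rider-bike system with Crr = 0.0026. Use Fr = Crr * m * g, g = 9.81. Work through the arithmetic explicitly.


m * g = 98.9 * 9.81 = 970.209 N
Fr = 0.0026 * 970.209 = 2.523 N

2.523 N


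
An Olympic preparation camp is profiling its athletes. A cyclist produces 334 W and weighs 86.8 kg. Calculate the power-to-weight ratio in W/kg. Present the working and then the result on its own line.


P/W = power / mass
= 334 / 86.8
= 3.848 W/kg

3.848 W/kg


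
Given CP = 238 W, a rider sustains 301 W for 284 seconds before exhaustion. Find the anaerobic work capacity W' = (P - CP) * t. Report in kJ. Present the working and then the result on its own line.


Excess power = 301 - 238 = 63 W
Work above CP = 63 * 284 = 17892 J
W' = 17.892 kJ

17.892 kJ


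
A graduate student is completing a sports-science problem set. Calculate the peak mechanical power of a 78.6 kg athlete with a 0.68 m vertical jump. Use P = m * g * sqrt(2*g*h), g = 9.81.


First, sqrt(2gh) = sqrt(2 * 9.81 * 0.68)
= sqrt(13.3416) = 3.652616 m/s
Power = 78.6 * 9.81 * 3.652616 = 2816.41 W

2816.41 W


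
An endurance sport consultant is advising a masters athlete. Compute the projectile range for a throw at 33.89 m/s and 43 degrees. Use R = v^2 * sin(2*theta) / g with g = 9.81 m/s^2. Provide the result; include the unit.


Two times the angle = 86 degrees
sin(86) = 0.997564
R = 1148.5321 * 0.997564 / 9.81 = 116.792 m

116.792 m


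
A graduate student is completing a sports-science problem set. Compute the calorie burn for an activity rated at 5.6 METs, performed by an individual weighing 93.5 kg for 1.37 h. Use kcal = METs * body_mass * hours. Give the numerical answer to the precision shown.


Product of METs and mass = 5.6 * 93.5 = 523.6
Total kcal = 523.6 * 1.37 = 717.33 kcal

717.33 kcal


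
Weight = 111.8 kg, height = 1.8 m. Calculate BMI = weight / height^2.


height^2 = 1.8^2 = 3.24
BMI = 111.8 / 3.24 = 34.51 kg/m^2

34.51 kg/m^2


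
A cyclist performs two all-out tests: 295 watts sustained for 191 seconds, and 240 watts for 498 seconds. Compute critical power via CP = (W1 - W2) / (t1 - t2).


W1 = P1 * t1 = 295 * 191 = 56345 J
W2 = P2 * t2 = 240 * 498 = 119520 J
CP = (56345 - 119520) / (191 - 498)
= 205.78 W

205.78 W


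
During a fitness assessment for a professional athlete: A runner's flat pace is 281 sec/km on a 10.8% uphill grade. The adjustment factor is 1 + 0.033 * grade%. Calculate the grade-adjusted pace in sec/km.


Factor = 1 + 0.033 * 10.8 = 1.3564
Adjusted pace = 281 * 1.3564
= 381.15 sec/km

381.15 s/km


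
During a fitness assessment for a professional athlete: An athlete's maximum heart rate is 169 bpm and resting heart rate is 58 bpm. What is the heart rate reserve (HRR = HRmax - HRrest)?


HRR = HRmax - HRrest
= 169 - 58
= 111 bpm

111 bpm


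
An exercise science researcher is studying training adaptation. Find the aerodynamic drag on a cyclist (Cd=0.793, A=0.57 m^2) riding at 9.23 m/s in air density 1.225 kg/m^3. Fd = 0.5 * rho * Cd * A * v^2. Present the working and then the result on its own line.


Fd = 0.5 * 1.225 * 0.793 * 0.57 * 9.23^2
= 0.5 * 1.225 * 0.793 * 0.57 * 85.1929
= 23.586 N

23.586 N


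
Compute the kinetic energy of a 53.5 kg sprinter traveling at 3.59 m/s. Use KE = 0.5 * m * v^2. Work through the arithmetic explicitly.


Velocity squared = 12.8881
KE = 0.5 * 53.5 * 12.8881 = 344.76 J

344.76 J


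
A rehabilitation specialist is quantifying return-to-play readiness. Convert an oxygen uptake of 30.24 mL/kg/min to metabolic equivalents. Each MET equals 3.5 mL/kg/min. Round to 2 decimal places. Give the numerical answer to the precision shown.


One MET = 3.5 mL/kg/min
Number of METs = 30.24 / 3.5
= 8.64 METs

8.64 METs


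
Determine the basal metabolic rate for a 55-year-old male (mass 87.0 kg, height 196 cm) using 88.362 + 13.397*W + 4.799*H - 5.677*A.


BMR = 88.362 + 13.397*87.0 + 4.799*196 - 5.677*55
= 1882.27 kcal/day

1882.27 kcal/day


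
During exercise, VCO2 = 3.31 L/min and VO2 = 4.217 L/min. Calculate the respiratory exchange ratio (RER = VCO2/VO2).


RER = VCO2 / VO2
= 3.31 / 4.217
= 0.7849

0.7849


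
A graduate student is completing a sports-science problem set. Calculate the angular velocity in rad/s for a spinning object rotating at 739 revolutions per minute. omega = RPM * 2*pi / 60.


omega = RPM * 2*pi / 60
= 739 * 6.28318531 / 60
= 77.388 rad/s

77.388 rad/s


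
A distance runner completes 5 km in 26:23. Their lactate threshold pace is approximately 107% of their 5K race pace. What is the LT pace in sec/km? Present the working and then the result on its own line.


Convert to seconds: 26 min 23 s = 1583 s
Pace per km = 1583 / 5 = 316.6 s/km
LT pace = 316.6 * 1.07 = 338.76 s/km

338.76 s/km


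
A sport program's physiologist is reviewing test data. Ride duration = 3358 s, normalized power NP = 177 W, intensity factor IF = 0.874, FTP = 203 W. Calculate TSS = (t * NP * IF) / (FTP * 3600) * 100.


Numerator = 3358 * 177 * 0.874 = 519475.884
Denominator = 203 * 3600 = 730800
TSS = 519475.884 / 730800 * 100
= 71.08

71.08 TSS


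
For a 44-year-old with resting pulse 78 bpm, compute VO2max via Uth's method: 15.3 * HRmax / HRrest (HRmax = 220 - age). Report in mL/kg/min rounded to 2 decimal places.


Step 1: HRmax = 220 - 44 = 176 bpm
Step 2: Ratio = 176 / 78 = 2.2564
Step 3: VO2max = 15.3 * 2.2564 = 34.52 mL/kg/min

34.52 mL/kg/min


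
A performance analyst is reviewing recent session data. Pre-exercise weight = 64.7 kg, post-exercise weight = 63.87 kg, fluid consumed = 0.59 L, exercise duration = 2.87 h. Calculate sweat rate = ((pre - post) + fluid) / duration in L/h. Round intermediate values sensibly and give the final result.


Weight loss = 64.7 - 63.87 = 0.83 kg (approx L)
Total sweat = 0.83 + 0.59 = 1.42 L
Sweat rate = 1.42 / 2.87 = 0.495 L/h

0.495 L/h


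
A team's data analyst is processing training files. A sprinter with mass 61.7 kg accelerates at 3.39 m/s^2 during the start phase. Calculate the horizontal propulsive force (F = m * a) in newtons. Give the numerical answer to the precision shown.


F = m * a
= 61.7 * 3.39
= 209.16 N

209.16 N


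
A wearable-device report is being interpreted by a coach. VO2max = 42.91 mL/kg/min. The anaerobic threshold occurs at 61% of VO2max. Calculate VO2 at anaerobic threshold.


AT fraction = 61 / 100 = 0.61
AT VO2 = 42.91 * 0.61
= 26.18 mL/kg/min

26.18 mL/kg/min


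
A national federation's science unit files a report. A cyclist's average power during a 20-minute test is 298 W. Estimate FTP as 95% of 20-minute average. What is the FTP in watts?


FTP = 20-min power * 0.95
= 298 * 0.95
= 283.1 W

283.1 W


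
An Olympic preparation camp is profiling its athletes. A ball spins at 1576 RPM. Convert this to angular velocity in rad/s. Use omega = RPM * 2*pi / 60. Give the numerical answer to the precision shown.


omega = 1576 * 2 * pi / 60
= 1576 * 6.28318531 / 60
= 9902.3 / 60
= 165.038 rad/s

165.038 rad/s


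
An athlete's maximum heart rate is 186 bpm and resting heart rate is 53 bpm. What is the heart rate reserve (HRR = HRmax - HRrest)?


HRR = HRmax - HRrest
= 186 - 53
= 133 bpm

133 bpm


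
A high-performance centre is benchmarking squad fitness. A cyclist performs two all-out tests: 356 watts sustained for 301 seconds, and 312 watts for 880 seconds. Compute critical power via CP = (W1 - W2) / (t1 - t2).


W1 = P1 * t1 = 356 * 301 = 107156 J
W2 = P2 * t2 = 312 * 880 = 274560 J
CP = (107156 - 274560) / (301 - 880)
= 289.13 W

289.13 W


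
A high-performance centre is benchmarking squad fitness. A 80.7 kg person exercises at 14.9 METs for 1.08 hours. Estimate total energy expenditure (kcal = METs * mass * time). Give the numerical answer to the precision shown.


Energy = METs * mass(kg) * time(h)
= 14.9 * 80.7 * 1.08
= 1298.62 kcal

1298.62 kcal


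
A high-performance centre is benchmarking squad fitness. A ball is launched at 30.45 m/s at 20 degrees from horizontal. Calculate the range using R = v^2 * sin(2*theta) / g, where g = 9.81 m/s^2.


sin(2 * 20) = sin(40) = 0.642788
v^2 = 30.45^2 = 927.2025
R = 927.2025 * 0.642788 / 9.81
= 60.754 m

60.754 m


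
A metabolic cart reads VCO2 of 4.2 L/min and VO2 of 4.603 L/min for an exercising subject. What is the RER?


RER = VCO2 / VO2 = 4.2 / 4.603 = 0.9124

0.9124


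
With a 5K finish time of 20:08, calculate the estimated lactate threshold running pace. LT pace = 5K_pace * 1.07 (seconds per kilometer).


Race duration = 1208 s for 5 km
Average pace = 1208 / 5 = 241.6 s/km
LT pace = 241.6 * 1.07
= 258.51 s/km

258.51 s/km


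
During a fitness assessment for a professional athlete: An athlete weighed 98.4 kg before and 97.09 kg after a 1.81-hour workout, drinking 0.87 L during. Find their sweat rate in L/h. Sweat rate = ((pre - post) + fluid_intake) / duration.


Body mass change = 1.31 kg
Total sweat loss = 1.31 + 0.87 = 2.18 L
Rate = 2.18 / 1.81 = 1.204 L/h

1.204 L/h


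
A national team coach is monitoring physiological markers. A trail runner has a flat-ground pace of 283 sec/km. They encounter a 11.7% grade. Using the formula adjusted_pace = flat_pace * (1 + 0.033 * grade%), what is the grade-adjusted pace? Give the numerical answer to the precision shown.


Grade factor = 1 + 0.033 * 11.7 = 1.3861
Adjusted = 283 * 1.3861 = 392.27 sec/km

392.27 s/km


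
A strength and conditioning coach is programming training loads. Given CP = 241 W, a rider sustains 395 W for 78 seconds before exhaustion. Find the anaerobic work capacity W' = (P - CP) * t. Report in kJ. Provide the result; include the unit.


Excess power = 395 - 241 = 154 W
Work above CP = 154 * 78 = 12012 J
W' = 12.012 kJ

12.012 kJ


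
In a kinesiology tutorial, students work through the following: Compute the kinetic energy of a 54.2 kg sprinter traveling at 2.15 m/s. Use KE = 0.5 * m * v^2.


Velocity squared = 4.6225
KE = 0.5 * 54.2 * 4.6225 = 125.27 J

125.27 J


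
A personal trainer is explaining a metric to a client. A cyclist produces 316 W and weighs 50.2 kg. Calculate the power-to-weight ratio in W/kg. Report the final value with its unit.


P/W = power / mass
= 316 / 50.2
= 6.295 W/kg

6.295 W/kg


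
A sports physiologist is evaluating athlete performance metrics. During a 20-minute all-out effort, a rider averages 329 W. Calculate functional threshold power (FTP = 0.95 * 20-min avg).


FTP = 0.95 * 329
= 312.55 W

312.55 W


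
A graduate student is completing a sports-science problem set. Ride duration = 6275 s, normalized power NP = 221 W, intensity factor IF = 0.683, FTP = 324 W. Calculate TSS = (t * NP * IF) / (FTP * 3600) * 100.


Numerator = 6275 * 221 * 0.683 = 947167.325
Denominator = 324 * 3600 = 1166400
TSS = 947167.325 / 1166400 * 100
= 81.2

81.2 TSS


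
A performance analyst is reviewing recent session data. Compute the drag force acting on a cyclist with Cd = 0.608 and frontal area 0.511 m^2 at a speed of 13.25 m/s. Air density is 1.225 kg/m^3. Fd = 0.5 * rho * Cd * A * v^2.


Step 1: v^2 = 175.5625
Step 2: Fd = 0.5 * 1.225 * 0.608 * 0.511 * 175.5625
= 33.409 N

33.409 N


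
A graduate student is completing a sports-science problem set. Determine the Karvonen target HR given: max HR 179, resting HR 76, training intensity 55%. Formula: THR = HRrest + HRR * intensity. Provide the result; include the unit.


HRR = HRmax - HRrest = 179 - 76 = 103
THR = 76 + 103 * 0.55
= 132.65 bpm

132.65 bpm


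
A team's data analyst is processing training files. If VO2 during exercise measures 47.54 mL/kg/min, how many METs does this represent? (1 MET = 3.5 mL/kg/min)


METs = VO2 / 3.5 = 47.54 / 3.5 = 13.58

13.58 METs


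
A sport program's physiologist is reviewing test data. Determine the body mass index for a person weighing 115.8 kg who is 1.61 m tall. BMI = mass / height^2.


BMI = mass / height^2
= 115.8 / 1.61^2
= 115.8 / 2.5921
= 44.67 kg/m^2

44.67 kg/m^2


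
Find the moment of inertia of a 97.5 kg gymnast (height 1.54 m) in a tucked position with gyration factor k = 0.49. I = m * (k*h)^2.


Radius of gyration = 0.49 * 1.54 = 0.7546 m
I = 97.5 * 0.7546^2
= 97.5 * 0.569421
= 55.519 kg*m^2

55.519 kg*m^2


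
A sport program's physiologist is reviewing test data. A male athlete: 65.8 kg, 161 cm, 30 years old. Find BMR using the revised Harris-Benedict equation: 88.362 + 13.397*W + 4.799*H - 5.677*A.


Intercept = 88.362
Weight contribution = 13.397 * 65.8 = 881.5226
Height contribution = 4.799 * 161 = 772.639
Age contribution = 5.677 * 30 = 170.31
BMR = 88.362 + 881.5226 + 772.639 - 170.31
= 1572.21 kcal/day

1572.21 kcal/day


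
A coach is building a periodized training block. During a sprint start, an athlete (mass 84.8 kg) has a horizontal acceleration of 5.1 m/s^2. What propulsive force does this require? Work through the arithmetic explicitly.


Propulsive force = mass * acceleration
= 84.8 kg * 5.1 m/s^2
= 432.48 N

432.48 N


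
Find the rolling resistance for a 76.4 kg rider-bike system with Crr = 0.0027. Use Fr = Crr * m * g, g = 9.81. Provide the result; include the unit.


m * g = 76.4 * 9.81 = 749.484 N
Fr = 0.0027 * 749.484 = 2.024 N

2.024 N


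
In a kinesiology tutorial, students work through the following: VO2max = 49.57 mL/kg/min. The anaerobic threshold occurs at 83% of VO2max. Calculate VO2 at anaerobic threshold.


AT fraction = 83 / 100 = 0.83
AT VO2 = 49.57 * 0.83
= 41.14 mL/kg/min

41.14 mL/kg/min


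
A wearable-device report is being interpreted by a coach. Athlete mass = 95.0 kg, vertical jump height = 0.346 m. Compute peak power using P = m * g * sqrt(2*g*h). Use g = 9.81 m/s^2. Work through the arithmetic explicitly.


sqrt(2 * 9.81 * 0.346) = sqrt(6.78852) = 2.605479 m/s
P = 95.0 * 9.81 * 2.605479
= 2428.18 W

2428.18 W


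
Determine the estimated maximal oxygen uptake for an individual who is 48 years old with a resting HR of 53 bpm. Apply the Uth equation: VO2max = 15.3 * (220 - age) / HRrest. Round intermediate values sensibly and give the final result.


HRmax = 220 - 48 = 172
VO2max = 15.3 * (172 / 53)
= 15.3 * 3.2453
= 49.65 mL/kg/min

49.65 mL/kg/min


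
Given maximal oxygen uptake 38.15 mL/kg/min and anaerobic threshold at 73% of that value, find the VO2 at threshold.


Percentage as decimal = 0.73
VO2 at AT = 38.15 * 0.73 = 27.85 mL/kg/min

27.85 mL/kg/min


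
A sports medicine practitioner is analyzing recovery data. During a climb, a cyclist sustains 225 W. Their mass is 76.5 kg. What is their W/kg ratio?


Power-to-weight = 225 W / 76.5 kg
= 2.941 W/kg

2.941 W/kg


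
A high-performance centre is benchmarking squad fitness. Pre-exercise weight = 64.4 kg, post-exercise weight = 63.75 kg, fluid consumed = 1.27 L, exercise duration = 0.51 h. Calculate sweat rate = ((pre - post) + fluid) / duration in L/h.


Weight loss = 64.4 - 63.75 = 0.65 kg (approx L)
Total sweat = 0.65 + 1.27 = 1.92 L
Sweat rate = 1.92 / 0.51 = 3.765 L/h

3.765 L/h


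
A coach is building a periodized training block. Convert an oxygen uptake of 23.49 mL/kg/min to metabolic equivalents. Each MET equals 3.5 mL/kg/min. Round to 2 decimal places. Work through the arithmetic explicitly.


One MET = 3.5 mL/kg/min
Number of METs = 23.49 / 3.5
= 6.71 METs

6.71 METs


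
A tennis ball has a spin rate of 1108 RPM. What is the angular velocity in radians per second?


Convert RPM to rad/s: multiply by 2*pi and divide by 60
omega = 1108 * 2 * pi / 60
= 116.029 rad/s

116.029 rad/s


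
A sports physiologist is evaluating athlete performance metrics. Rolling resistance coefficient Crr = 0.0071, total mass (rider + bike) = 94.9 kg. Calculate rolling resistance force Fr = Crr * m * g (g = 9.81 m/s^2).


Fr = Crr * m * g
= 0.0071 * 94.9 * 9.81
= 6.61 N

6.61 N


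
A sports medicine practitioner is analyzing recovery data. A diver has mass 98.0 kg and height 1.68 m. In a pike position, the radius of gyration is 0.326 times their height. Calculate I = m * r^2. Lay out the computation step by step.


r = 0.326 * 1.68 = 0.54768 m
I = m * r^2 = 98.0 * 0.299953 = 29.395 kg*m^2

29.395 kg*m^2


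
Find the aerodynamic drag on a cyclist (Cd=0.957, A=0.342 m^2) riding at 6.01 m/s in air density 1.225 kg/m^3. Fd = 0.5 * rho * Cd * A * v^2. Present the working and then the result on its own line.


Fd = 0.5 * 1.225 * 0.957 * 0.342 * 6.01^2
= 0.5 * 1.225 * 0.957 * 0.342 * 36.1201
= 7.241 N

7.241 N


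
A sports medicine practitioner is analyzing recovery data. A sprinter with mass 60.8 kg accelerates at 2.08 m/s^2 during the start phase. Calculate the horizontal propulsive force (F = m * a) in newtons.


F = m * a
= 60.8 * 2.08
= 126.46 N

126.46 N


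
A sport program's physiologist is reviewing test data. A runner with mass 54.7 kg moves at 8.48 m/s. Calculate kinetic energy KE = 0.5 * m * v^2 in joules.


v^2 = 8.48^2 = 71.9104
KE = 0.5 * 54.7 * 71.9104
= 1966.75 J

1966.75 J


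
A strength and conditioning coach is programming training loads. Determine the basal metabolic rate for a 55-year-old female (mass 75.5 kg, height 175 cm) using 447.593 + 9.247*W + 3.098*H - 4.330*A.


BMR = 447.593 + 9.247*75.5 + 3.098*175 - 4.330*55
= 1449.74 kcal/day

1449.74 kcal/day


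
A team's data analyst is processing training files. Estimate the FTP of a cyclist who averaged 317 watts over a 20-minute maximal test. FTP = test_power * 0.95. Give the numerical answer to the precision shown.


FTP = 317 * 0.95 = 301.15 W

301.15 W


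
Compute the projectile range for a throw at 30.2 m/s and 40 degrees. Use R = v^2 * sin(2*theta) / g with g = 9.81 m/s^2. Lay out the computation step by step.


Two times the angle = 80 degrees
sin(80) = 0.984808
R = 912.04 * 0.984808 / 9.81 = 91.558 m

91.558 m


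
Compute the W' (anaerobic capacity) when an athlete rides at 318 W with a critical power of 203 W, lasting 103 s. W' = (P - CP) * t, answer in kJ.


Above-CP power = 115 W
Duration = 103 s
W' = 115 * 103 = 11845 J
Convert: 11845 / 1000 = 11.845 kJ

11.845 kJ


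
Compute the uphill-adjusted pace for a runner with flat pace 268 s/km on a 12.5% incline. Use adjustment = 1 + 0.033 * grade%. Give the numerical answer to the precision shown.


Adjustment factor = 1 + 0.033 * 12.5 = 1.4125
Grade-adjusted pace = 268 * 1.4125 = 378.55 s/km

378.55 s/km


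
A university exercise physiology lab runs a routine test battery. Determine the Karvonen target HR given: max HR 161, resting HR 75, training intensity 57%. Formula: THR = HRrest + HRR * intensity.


HRR = HRmax - HRrest = 161 - 75 = 86
THR = 75 + 86 * 0.57
= 124.02 bpm

124.02 bpm


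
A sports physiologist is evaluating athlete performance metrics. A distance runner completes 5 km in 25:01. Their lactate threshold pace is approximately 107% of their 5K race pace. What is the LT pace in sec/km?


Convert to seconds: 25 min 1 s = 1501 s
Pace per km = 1501 / 5 = 300.2 s/km
LT pace = 300.2 * 1.07 = 321.21 s/km

321.21 s/km


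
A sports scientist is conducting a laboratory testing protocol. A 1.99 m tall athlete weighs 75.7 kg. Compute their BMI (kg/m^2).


height^2 = 3.9601 m^2
BMI = 75.7 / 3.9601 = 19.12 kg/m^2

19.12 kg/m^2


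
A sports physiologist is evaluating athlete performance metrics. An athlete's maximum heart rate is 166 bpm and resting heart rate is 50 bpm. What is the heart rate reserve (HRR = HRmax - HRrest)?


HRR = HRmax - HRrest
= 166 - 50
= 116 bpm

116 bpm


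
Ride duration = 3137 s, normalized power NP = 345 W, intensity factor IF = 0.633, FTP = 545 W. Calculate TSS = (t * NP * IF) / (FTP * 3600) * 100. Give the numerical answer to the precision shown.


Numerator = 3137 * 345 * 0.633 = 685073.745
Denominator = 545 * 3600 = 1962000
TSS = 685073.745 / 1962000 * 100
= 34.92

34.92 TSS


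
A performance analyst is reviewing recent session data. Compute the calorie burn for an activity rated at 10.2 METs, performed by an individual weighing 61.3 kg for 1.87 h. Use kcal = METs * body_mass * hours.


Product of METs and mass = 10.2 * 61.3 = 625.26
Total kcal = 625.26 * 1.87 = 1169.24 kcal

1169.24 kcal


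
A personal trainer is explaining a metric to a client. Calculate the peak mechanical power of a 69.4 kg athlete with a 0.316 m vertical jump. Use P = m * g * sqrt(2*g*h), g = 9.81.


First, sqrt(2gh) = sqrt(2 * 9.81 * 0.316)
= sqrt(6.19992) = 2.489964 m/s
Power = 69.4 * 9.81 * 2.489964 = 1695.2 W

1695.2 W


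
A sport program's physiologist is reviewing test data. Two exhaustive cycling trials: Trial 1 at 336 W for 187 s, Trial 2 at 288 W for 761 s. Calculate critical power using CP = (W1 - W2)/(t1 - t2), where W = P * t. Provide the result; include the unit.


W1 = 336 * 187 = 62832 J
W2 = 288 * 761 = 219168 J
CP = (62832 - 219168) / (187 - 761)
= -156336 / -574
= 272.36 W

272.36 W


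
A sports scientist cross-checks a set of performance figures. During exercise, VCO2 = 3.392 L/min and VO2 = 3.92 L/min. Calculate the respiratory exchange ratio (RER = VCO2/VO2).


RER = VCO2 / VO2
= 3.392 / 3.92
= 0.8653

0.8653


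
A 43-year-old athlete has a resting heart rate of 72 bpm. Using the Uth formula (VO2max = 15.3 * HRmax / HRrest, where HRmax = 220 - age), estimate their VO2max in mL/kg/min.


HRmax = 220 - 43 = 177 bpm
Ratio = HRmax / HRrest = 177 / 72 = 2.4583
VO2max = 15.3 * 2.4583 = 37.61 mL/kg/min

37.61 mL/kg/min


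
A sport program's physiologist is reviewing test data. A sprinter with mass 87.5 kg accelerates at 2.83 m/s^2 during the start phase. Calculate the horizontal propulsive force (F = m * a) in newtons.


F = m * a
= 87.5 * 2.83
= 247.63 N

247.63 N


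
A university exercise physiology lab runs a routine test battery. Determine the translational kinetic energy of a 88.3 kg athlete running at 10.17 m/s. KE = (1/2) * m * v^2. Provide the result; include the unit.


KE = 0.5 * m * v^2
= 0.5 * 88.3 * 10.17^2
= 0.5 * 88.3 * 103.4289
= 4566.39 J

4566.39 J


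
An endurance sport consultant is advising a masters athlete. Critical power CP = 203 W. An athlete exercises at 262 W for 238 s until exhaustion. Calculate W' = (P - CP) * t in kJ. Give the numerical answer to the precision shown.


P - CP = 262 - 203 = 59 W
W' = 59 * 238 = 14042 J
= 14042 / 1000 = 14.042 kJ

14.042 kJ


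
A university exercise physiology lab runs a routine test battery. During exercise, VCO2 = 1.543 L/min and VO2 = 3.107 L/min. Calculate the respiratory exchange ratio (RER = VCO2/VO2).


RER = VCO2 / VO2
= 1.543 / 3.107
= 0.4966

0.4966


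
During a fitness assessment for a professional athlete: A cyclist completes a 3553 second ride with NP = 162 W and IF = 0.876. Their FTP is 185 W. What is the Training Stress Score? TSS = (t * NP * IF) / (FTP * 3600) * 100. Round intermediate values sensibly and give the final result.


t * NP * IF = 3553 * 162 * 0.876 = 504213.336
FTP * 3600 = 666000
TSS = (504213.336 / 666000) * 100 = 75.71

75.71 TSS


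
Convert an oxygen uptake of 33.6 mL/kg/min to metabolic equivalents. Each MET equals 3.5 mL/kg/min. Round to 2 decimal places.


One MET = 3.5 mL/kg/min
Number of METs = 33.6 / 3.5
= 9.6 METs

9.6 METs


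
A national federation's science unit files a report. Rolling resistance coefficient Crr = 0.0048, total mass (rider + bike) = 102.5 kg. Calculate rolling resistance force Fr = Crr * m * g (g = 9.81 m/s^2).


Fr = Crr * m * g
= 0.0048 * 102.5 * 9.81
= 4.827 N

4.827 N


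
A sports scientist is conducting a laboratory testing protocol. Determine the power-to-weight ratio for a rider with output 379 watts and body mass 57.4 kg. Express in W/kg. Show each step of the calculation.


P/W = 379 / 57.4 = 6.603 W/kg

6.603 W/kg


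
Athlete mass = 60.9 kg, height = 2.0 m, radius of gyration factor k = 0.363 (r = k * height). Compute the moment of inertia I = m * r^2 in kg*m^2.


r = k * height = 0.363 * 2.0 = 0.726 m
r^2 = 0.726^2 = 0.527076
I = 60.9 * 0.527076 = 32.099 kg*m^2

32.099 kg*m^2


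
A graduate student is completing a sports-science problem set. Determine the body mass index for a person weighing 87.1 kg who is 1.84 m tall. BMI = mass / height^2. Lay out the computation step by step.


BMI = mass / height^2
= 87.1 / 1.84^2
= 87.1 / 3.3856
= 25.73 kg/m^2

25.73 kg/m^2


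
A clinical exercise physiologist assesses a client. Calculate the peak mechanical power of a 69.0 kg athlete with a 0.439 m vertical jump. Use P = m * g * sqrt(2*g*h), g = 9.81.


First, sqrt(2gh) = sqrt(2 * 9.81 * 0.439)
= sqrt(8.61318) = 2.934822 m/s
Power = 69.0 * 9.81 * 2.934822 = 1986.55 W

1986.55 W


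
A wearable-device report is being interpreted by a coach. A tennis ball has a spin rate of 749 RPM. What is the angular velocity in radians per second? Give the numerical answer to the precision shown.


Convert RPM to rad/s: multiply by 2*pi and divide by 60
omega = 749 * 2 * pi / 60
= 78.435 rad/s

78.435 rad/s


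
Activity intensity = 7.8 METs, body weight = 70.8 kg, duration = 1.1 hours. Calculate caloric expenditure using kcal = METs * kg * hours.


kcal = 7.8 * 70.8 * 1.1
= 552.24 * 1.1
= 607.46 kcal

607.46 kcal


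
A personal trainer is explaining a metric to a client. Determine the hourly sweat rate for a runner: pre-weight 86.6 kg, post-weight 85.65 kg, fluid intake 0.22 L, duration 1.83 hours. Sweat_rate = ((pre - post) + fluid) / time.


Mass lost = 86.6 - 85.65 = 0.95 kg
Add fluid consumed: 0.95 + 0.22 = 1.17 L total sweat
Sweat rate = 1.17 / 1.83 = 0.639 L/h

0.639 L/h


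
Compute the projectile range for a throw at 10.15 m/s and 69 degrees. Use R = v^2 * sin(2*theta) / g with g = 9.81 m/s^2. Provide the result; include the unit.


Two times the angle = 138 degrees
sin(138) = 0.669131
R = 103.0225 * 0.669131 / 9.81 = 7.027 m

7.027 m


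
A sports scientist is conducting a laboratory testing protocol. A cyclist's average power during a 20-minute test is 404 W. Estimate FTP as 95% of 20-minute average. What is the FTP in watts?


FTP = 20-min power * 0.95
= 404 * 0.95
= 383.8 W

383.8 W


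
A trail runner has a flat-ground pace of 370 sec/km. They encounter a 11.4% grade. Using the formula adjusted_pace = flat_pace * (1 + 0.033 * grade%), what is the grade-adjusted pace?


Grade factor = 1 + 0.033 * 11.4 = 1.3762
Adjusted = 370 * 1.3762 = 509.19 sec/km

509.19 s/km


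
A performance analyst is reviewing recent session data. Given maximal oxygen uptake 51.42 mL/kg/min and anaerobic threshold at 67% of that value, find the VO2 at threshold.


Percentage as decimal = 0.67
VO2 at AT = 51.42 * 0.67 = 34.45 mL/kg/min

34.45 mL/kg/min


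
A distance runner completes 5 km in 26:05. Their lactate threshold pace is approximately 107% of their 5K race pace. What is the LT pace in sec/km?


Convert to seconds: 26 min 5 s = 1565 s
Pace per km = 1565 / 5 = 313.0 s/km
LT pace = 313.0 * 1.07 = 334.91 s/km

334.91 s/km


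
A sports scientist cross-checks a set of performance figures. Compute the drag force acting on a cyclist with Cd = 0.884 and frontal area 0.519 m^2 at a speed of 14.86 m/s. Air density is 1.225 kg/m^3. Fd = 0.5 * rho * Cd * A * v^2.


Step 1: v^2 = 220.8196
Step 2: Fd = 0.5 * 1.225 * 0.884 * 0.519 * 220.8196
= 62.053 N

62.053 N


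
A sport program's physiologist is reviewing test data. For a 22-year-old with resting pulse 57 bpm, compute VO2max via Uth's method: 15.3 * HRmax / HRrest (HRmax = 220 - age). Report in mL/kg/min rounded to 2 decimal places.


Step 1: HRmax = 220 - 22 = 198 bpm
Step 2: Ratio = 198 / 57 = 3.4737
Step 3: VO2max = 15.3 * 3.4737 = 53.15 mL/kg/min

53.15 mL/kg/min


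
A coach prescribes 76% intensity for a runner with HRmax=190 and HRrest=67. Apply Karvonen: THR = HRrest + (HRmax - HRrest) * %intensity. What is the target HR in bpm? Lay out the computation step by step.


Heart rate reserve = 190 - 67 = 123
Intensity fraction = 76 / 100 = 0.76
THR = 67 + 123 * 0.76 = 160.48 bpm

160.48 bpm


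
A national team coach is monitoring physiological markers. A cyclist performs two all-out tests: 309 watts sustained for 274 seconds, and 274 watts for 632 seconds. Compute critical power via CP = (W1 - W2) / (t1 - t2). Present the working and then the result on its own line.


W1 = P1 * t1 = 309 * 274 = 84666 J
W2 = P2 * t2 = 274 * 632 = 173168 J
CP = (84666 - 173168) / (274 - 632)
= 247.21 W

247.21 W
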